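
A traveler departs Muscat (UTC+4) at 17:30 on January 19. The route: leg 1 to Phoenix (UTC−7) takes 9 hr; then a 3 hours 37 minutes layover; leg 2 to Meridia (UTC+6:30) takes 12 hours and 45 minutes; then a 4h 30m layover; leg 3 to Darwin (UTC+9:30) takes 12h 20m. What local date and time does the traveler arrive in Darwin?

Convert departure to UTC: 17:30 − 4:00 = 13:30 UTC on Jan 19.
Add 9 hours leg 1 → 22:30 UTC.
Add 3 hours 37 minutes layover in Phoenix → 02:07 UTC (Jan 20).
Add 12 hours and 45 minutes leg 2 → 14:52 UTC.
Add 4 hours and 30 minutes layover in Meridia → 19:22 UTC.
Add 12 hours 20 minutes leg 3 → 07:42 UTC (Jan 21).
Darwin is UTC+9:30, so local arrival = 07:42 + 9:30 = 17:12 on Jan 21.

17:12 on Jan 21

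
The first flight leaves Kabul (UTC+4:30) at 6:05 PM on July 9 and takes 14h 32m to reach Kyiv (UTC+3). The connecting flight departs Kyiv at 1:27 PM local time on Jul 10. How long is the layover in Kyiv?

6 hours 20 minutes

Convert departure to UTC: 6:05 PM − 4:30 = 1:35 PM UTC on Jul 9.
Add 14 hours and 32 minutes flight time → 4:07 AM UTC (Jul 10).
Kyiv is UTC+3:00, so local arrival = 4:07 AM + 3:00 = 7:07 AM on Jul 10.
Layover = 1:27 PM − 7:07 AM = 6 hours 20 minutes.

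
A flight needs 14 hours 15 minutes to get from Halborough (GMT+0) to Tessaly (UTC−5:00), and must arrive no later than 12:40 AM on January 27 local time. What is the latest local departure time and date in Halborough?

3:25 PM on January 26

Target arrival in UTC: 12:40 AM + 5:00 = 5:40 AM on Jan 27.
Subtract 14 hours and 15 minutes → departure 3:25 PM UTC on Jan 26.
Halborough is UTC+0, so departure is 3:25 PM on Jan 26.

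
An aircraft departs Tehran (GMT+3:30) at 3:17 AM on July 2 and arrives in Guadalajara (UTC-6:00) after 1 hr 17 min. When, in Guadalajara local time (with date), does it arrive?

7:04 PM on July 1

Convert departure to UTC: 3:17 AM − 3:30 = 11:47 PM UTC on Jul 1.
Add 1 hour and 17 minutes travel time → 1:04 AM UTC (Jul 2).
Guadalajara is UTC−6:00, so local arrival = 1:04 AM − 6:00 = 7:04 PM on Jul 1.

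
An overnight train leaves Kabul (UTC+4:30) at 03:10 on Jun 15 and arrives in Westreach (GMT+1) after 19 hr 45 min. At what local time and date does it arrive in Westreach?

Convert departure to UTC: 03:10 − 4:30 = 22:40 UTC on Jun 14.
Add 19 hours 45 minutes travel time → 18:25 UTC (Jun 15).
Westreach is UTC+1:00, so local arrival = 18:25 + 1:00 = 19:25 on Jun 15.

19:25 on June 15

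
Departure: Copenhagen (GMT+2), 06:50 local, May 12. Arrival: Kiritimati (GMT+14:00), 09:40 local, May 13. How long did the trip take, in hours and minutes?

14 hours 50 minutes

Departure in UTC: 06:50 − 2:00 = 04:50 on May 12.
Arrival in UTC: 09:40 − 14:00 = 19:40 on May 12.
Elapsed = 19:40 − 04:50 = 14 hours 50 minutes.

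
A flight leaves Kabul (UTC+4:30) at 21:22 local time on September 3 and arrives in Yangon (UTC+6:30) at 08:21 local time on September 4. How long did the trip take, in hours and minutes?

8 hours 59 minutes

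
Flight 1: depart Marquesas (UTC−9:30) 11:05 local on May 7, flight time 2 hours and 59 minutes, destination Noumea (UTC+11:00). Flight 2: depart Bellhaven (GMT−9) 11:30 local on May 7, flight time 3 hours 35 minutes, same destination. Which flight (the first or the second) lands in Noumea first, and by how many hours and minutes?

the first, by 31 minutes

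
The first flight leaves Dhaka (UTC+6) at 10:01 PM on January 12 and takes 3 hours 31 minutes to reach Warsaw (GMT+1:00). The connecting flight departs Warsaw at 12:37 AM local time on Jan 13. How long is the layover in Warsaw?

4 hours 5 minutes

Convert departure to UTC: 10:01 PM − 6:00 = 4:01 PM UTC on Jan 12.
Add 3 hours and 31 minutes flight time → 7:32 PM UTC.
Warsaw is UTC+1:00, so local arrival = 7:32 PM + 1:00 = 8:32 PM on Jan 12.
Layover = 12:37 AM − 8:32 PM (+1 day) = 4 hours 5 minutes.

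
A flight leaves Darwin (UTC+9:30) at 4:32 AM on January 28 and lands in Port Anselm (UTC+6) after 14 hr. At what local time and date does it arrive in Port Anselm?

3:02 PM on January 28

Convert departure to UTC: 4:32 AM − 9:30 = 7:02 PM UTC on Jan 27.
Add 14 hours travel time → 9:02 AM UTC (Jan 28).
Port Anselm is UTC+6:00, so local arrival = 9:02 AM + 6:00 = 3:02 PM on Jan 28.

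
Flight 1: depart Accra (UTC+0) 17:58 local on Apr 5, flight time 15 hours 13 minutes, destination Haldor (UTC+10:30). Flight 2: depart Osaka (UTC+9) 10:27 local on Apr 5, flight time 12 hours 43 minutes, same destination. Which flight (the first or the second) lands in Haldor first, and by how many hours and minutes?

Flight 1 departs at 17:58 UTC (Apr 5).
+15 hours 13 minutes → arrive 09:11 UTC on Apr 6.
Flight 2 in UTC: 10:27 − 9:00 = 01:27 on Apr 5.
+12 hours and 43 minutes → arrive 14:10 UTC on Apr 5.
Flight 2 lands earlier by 19 hours 1 minute.

the second, by 19 hours 1 minute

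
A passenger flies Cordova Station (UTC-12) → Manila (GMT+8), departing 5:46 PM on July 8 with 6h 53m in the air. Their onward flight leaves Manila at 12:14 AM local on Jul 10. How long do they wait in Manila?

Convert departure to UTC: 5:46 PM + 12:00 = 5:46 AM UTC on Jul 9.
Add 6 hours 53 minutes flight time → 12:39 PM UTC.
Manila is UTC+8:00, so local arrival = 12:39 PM + 8:00 = 8:39 PM on Jul 9.
Layover = 12:14 AM − 8:39 PM (+1 day) = 3 hours 35 minutes.

3 hours 35 minutes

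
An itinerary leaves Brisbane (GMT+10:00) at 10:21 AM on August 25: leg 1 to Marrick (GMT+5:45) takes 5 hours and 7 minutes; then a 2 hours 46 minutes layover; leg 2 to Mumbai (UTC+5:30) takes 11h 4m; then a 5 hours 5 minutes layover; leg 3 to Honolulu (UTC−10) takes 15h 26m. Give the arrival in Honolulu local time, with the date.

Convert departure to UTC: 10:21 AM − 10:00 = 12:21 AM UTC on Aug 25.
Add 5 hours and 7 minutes leg 1 → 5:28 AM UTC.
Add 2 hours 46 minutes layover in Marrick → 8:14 AM UTC.
Add 11 hours and 4 minutes leg 2 → 7:18 PM UTC.
Add 5 hours 5 minutes layover in Mumbai → 12:23 AM UTC (Aug 26).
Add 15 hours and 26 minutes leg 3 → 3:49 PM UTC.
Honolulu is UTC−10:00, so local arrival = 3:49 PM − 10:00 = 5:49 AM on Aug 26.

5:49 AM on Aug 26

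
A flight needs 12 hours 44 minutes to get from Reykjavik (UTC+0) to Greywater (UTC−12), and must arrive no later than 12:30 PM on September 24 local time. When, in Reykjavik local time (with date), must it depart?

Target arrival in UTC: 12:30 PM + 12:00 = 12:30 AM on Sep 25.
Subtract 12 hours and 44 minutes → departure 11:46 AM UTC on Sep 24.
Reykjavik is UTC+0, so departure is 11:46 AM on Sep 24.

11:46 AM on September 24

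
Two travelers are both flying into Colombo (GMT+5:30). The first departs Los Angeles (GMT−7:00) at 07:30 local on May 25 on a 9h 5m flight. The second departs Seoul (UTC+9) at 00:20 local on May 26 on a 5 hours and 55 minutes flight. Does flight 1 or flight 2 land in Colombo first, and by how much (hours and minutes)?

the second, by 2 hours 20 minutes

Flight 1 in UTC: 07:30 + 7:00 = 14:30 on May 25.
+9 hours 5 minutes → arrive 23:35 UTC on May 25.
Flight 2 in UTC: 00:20 − 9:00 = 15:20 on May 25.
+5 hours and 55 minutes → arrive 21:15 UTC on May 25.
Flight 2 lands earlier by 2 hours 20 minutes.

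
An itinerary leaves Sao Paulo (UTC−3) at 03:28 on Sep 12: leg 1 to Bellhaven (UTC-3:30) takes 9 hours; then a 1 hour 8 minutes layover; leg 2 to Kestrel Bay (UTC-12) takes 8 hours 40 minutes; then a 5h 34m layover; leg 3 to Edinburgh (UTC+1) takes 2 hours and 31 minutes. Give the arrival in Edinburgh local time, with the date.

Convert departure to UTC: 03:28 + 3:00 = 06:28 UTC on Sep 12.
Add 9 hours leg 1 → 15:28 UTC.
Add 1 hour 8 minutes layover in Bellhaven → 16:36 UTC.
Add 8 hours 40 minutes leg 2 → 01:16 UTC (Sep 13).
Add 5 hours 34 minutes layover in Kestrel Bay → 06:50 UTC.
Add 2 hours and 31 minutes leg 3 → 09:21 UTC.
Edinburgh is UTC+1:00, so local arrival = 09:21 + 1:00 = 10:21 on Sep 13.

10:21 on September 13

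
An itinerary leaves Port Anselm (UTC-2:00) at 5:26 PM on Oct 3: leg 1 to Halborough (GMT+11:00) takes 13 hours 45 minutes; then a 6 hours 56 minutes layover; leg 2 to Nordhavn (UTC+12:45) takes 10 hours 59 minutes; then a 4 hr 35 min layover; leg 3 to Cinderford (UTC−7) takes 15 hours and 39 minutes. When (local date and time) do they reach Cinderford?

4:20 PM on October 5

Convert departure to UTC: 5:26 PM + 2:00 = 7:26 PM UTC on Oct 3.
Add 13 hours 45 minutes leg 1 → 9:11 AM UTC (Oct 4).
Add 6 hours 56 minutes layover in Halborough → 4:07 PM UTC.
Add 10 hours and 59 minutes leg 2 → 3:06 AM UTC (Oct 5).
Add 4 hours 35 minutes layover in Nordhavn → 7:41 AM UTC.
Add 15 hours and 39 minutes leg 3 → 11:20 PM UTC.
Cinderford is UTC−7:00, so local arrival = 11:20 PM − 7:00 = 4:20 PM on Oct 5.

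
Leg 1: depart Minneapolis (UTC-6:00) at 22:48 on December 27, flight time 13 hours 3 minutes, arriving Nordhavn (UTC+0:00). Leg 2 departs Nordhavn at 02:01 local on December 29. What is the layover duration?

8 hours 10 minutes

Convert departure to UTC: 22:48 + 6:00 = 04:48 UTC on Dec 28.
Add 13 hours 3 minutes flight time → 17:51 UTC.
Nordhavn is UTC+0, so local arrival is the same: 17:51 on Dec 28.
Layover = 02:01 − 17:51 (+1 day) = 8 hours 10 minutes.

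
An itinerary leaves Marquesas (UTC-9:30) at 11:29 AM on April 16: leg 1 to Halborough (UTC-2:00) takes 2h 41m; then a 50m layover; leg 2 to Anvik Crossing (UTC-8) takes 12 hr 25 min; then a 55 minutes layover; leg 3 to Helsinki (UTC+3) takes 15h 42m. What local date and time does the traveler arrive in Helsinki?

8:32 AM on April 18

Convert departure to UTC: 11:29 AM + 9:30 = 8:59 PM UTC on Apr 16.
Add 2 hours 41 minutes leg 1 → 11:40 PM UTC.
Add 50 minutes layover in Halborough → 12:30 AM UTC (Apr 17).
Add 12 hours and 25 minutes leg 2 → 12:55 PM UTC.
Add 55 minutes layover in Anvik Crossing → 1:50 PM UTC.
Add 15 hours and 42 minutes leg 3 → 5:32 AM UTC (Apr 18).
Helsinki is UTC+3:00, so local arrival = 5:32 AM + 3:00 = 8:32 AM on Apr 18.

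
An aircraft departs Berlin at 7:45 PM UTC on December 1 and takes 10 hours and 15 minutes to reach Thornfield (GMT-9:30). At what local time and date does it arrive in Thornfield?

8:30 PM on December 1

Departure is given in UTC: 7:45 PM on Dec 1.
Add 10 hours 15 minutes → 6:00 AM UTC (Dec 2).
Thornfield is UTC−9:30: 6:00 AM − 9:30 = 8:30 PM on Dec 1.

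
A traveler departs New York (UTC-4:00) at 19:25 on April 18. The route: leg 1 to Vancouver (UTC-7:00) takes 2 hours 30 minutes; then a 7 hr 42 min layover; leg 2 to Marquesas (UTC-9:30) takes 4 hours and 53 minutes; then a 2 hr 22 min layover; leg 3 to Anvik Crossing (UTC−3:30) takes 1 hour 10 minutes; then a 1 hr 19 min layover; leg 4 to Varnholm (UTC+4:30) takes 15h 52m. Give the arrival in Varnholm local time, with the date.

Convert departure to UTC: 19:25 + 4:00 = 23:25 UTC on Apr 18.
Add 2 hours 30 minutes leg 1 → 01:55 UTC (Apr 19).
Add 7 hours 42 minutes layover in Vancouver → 09:37 UTC.
Add 4 hours 53 minutes leg 2 → 14:30 UTC.
Add 2 hours and 22 minutes layover in Marquesas → 16:52 UTC.
Add 1 hour and 10 minutes leg 3 → 18:02 UTC.
Add 1 hour 19 minutes layover in Anvik Crossing → 19:21 UTC.
Add 15 hours and 52 minutes leg 4 → 11:13 UTC (Apr 20).
Varnholm is UTC+4:30, so local arrival = 11:13 + 4:30 = 15:43 on Apr 20.

15:43 on Apr 20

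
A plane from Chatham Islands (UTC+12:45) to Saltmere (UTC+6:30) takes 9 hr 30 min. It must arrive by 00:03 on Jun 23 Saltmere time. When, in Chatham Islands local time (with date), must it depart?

20:48 on Jun 22

Target arrival in UTC: 00:03 − 6:30 = 17:33 on Jun 22.
Subtract 9 hours 30 minutes → departure 08:03 UTC on Jun 22.
Chatham Islands is UTC+12:45: 08:03 + 12:45 = 20:48 on Jun 22.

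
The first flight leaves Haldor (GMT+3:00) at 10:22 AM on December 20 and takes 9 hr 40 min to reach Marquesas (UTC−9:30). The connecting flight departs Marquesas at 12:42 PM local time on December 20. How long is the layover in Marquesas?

5 hours 10 minutes

Convert departure to UTC: 10:22 AM − 3:00 = 7:22 AM UTC on Dec 20.
Add 9 hours 40 minutes flight time → 5:02 PM UTC.
Marquesas is UTC−9:30, so local arrival = 5:02 PM − 9:30 = 7:32 AM on Dec 20.
Layover = 12:42 PM − 7:32 AM = 5 hours 10 minutes.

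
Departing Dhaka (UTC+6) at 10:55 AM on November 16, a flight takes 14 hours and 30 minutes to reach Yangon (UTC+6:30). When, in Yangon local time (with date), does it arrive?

Convert departure to UTC: 10:55 AM − 6:00 = 4:55 AM UTC on Nov 16.
Add 14 hours and 30 minutes travel time → 7:25 PM UTC.
Yangon is UTC+6:30, so local arrival = 7:25 PM + 6:30 = 1:55 AM on Nov 17.

1:55 AM on November 17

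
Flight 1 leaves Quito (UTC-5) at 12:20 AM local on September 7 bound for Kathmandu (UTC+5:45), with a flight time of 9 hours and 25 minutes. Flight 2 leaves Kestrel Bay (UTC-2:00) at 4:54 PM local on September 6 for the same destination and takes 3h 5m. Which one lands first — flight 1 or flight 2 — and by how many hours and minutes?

the second, by 16 hours 46 minutes

Flight 1 in UTC: 12:20 AM + 5:00 = 5:20 AM on Sep 7.
+9 hours 25 minutes → arrive 2:45 PM UTC on Sep 7.
Flight 2 in UTC: 4:54 PM + 2:00 = 6:54 PM on Sep 6.
+3 hours 5 minutes → arrive 9:59 PM UTC on Sep 6.
Flight 2 lands earlier by 16 hours 46 minutes.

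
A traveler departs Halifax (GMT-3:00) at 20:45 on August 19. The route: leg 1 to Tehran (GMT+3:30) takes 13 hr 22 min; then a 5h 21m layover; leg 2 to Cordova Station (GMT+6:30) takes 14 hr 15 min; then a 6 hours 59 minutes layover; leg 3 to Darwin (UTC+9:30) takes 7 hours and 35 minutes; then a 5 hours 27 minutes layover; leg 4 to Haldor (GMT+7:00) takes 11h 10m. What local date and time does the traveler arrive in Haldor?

Convert departure to UTC: 20:45 + 3:00 = 23:45 UTC on Aug 19.
Add 13 hours and 22 minutes leg 1 → 13:07 UTC (Aug 20).
Add 5 hours 21 minutes layover in Tehran → 18:28 UTC.
Add 14 hours and 15 minutes leg 2 → 08:43 UTC (Aug 21).
Add 6 hours and 59 minutes layover in Cordova Station → 15:42 UTC.
Add 7 hours and 35 minutes leg 3 → 23:17 UTC.
Add 5 hours and 27 minutes layover in Darwin → 04:44 UTC (Aug 22).
Add 11 hours 10 minutes leg 4 → 15:54 UTC.
Haldor is UTC+7:00, so local arrival = 15:54 + 7:00 = 22:54 on Aug 22.

22:54 on Aug 22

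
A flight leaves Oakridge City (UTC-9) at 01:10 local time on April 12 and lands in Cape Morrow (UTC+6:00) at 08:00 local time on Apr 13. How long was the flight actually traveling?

15 hours 50 minutes

Departure in UTC: 01:10 + 9:00 = 10:10 on Apr 12.
Arrival in UTC: 08:00 − 6:00 = 02:00 on Apr 13.
Elapsed = 02:00 − 10:10 (+1 day) = 15 hours 50 minutes.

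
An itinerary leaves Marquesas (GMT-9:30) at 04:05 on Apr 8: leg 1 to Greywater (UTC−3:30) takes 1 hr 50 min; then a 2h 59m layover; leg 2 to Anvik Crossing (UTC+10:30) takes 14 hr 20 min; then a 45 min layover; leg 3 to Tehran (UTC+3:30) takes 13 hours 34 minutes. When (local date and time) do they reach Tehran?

02:33 on Apr 10

Convert departure to UTC: 04:05 + 9:30 = 13:35 UTC on Apr 8.
Add 1 hour 50 minutes leg 1 → 15:25 UTC.
Add 2 hours 59 minutes layover in Greywater → 18:24 UTC.
Add 14 hours 20 minutes leg 2 → 08:44 UTC (Apr 9).
Add 45 minutes layover in Anvik Crossing → 09:29 UTC.
Add 13 hours 34 minutes leg 3 → 23:03 UTC.
Tehran is UTC+3:30, so local arrival = 23:03 + 3:30 = 02:33 on Apr 10.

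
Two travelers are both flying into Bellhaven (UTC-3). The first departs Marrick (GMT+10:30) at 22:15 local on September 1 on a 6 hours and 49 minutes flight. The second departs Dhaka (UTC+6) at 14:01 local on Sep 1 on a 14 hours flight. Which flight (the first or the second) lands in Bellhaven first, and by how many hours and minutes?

Flight 1 in UTC: 22:15 − 10:30 = 11:45 on Sep 1.
+6 hours and 49 minutes → arrive 18:34 UTC on Sep 1.
Flight 2 in UTC: 14:01 − 6:00 = 08:01 on Sep 1.
+14 hours → arrive 22:01 UTC on Sep 1.
Flight 1 lands earlier by 3 hours 27 minutes.

the first, by 3 hours 27 minutes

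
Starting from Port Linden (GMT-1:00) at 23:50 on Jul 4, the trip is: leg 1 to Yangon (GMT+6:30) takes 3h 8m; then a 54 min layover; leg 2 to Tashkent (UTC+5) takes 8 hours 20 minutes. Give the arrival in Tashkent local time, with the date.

18:12 on July 5

Convert departure to UTC: 23:50 + 1:00 = 00:50 UTC on Jul 5.
Add 3 hours 8 minutes leg 1 → 03:58 UTC.
Add 54 minutes layover in Yangon → 04:52 UTC.
Add 8 hours and 20 minutes leg 2 → 13:12 UTC.
Tashkent is UTC+5:00, so local arrival = 13:12 + 5:00 = 18:12 on Jul 5.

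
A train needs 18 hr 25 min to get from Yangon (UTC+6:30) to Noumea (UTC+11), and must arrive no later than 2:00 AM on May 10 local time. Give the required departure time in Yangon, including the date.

Target arrival in UTC: 2:00 AM − 11:00 = 3:00 PM on May 9.
Subtract 18 hours 25 minutes → departure 8:35 PM UTC on May 8.
Yangon is UTC+6:30: 8:35 PM + 6:30 = 3:05 AM on May 9.

3:05 AM on May 9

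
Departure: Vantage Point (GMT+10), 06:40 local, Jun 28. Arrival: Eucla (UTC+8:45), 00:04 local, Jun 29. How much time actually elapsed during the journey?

18 hours 39 minutes

Departure in UTC: 06:40 − 10:00 = 20:40 on Jun 27.
Arrival in UTC: 00:04 − 8:45 = 15:19 on Jun 28.
Elapsed = 15:19 − 20:40 (+1 day) = 18 hours 39 minutes.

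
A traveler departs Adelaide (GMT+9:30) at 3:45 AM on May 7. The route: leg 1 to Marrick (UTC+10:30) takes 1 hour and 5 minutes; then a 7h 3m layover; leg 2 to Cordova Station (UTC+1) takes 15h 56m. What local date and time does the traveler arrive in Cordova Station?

7:19 PM on May 7

Convert departure to UTC: 3:45 AM − 9:30 = 6:15 PM UTC on May 6.
Add 1 hour 5 minutes leg 1 → 7:20 PM UTC.
Add 7 hours and 3 minutes layover in Marrick → 2:23 AM UTC (May 7).
Add 15 hours and 56 minutes leg 2 → 6:19 PM UTC.
Cordova Station is UTC+1:00, so local arrival = 6:19 PM + 1:00 = 7:19 PM on May 7.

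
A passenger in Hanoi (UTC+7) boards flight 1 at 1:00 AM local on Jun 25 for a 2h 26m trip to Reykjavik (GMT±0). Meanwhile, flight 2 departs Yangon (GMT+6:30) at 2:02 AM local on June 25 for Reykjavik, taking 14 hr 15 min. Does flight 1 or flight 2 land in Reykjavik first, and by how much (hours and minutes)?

the first, by 13 hours 21 minutes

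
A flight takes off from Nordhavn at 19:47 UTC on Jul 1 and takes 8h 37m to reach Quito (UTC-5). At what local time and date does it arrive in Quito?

23:24 on Jul 1

Departure is given in UTC: 19:47 on Jul 1.
Add 8 hours and 37 minutes → 04:24 UTC (Jul 2).
Quito is UTC−5:00: 04:24 − 5:00 = 23:24 on Jul 1.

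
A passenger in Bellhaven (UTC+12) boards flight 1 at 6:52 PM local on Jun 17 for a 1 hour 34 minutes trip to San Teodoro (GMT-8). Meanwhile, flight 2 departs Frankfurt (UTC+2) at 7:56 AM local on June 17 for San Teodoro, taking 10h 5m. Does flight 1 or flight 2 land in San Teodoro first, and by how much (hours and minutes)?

the first, by 7 hours 35 minutes

Flight 1 in UTC: 6:52 PM − 12:00 = 6:52 AM on Jun 17.
+1 hour and 34 minutes → arrive 8:26 AM UTC on Jun 17.
Flight 2 in UTC: 7:56 AM − 2:00 = 5:56 AM on Jun 17.
+10 hours and 5 minutes → arrive 4:01 PM UTC on Jun 17.
Flight 1 lands earlier by 7 hours 35 minutes.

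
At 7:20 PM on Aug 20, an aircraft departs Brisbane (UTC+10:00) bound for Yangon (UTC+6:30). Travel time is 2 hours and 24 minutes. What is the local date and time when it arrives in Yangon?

Yangon is 3:30 behind Brisbane.
After 2 hours and 24 minutes it is 9:44 PM in Brisbane.
Shift by the zone difference: 9:44 PM − 3:30 = 6:14 PM on Aug 20 in Yangon.

6:14 PM on August 20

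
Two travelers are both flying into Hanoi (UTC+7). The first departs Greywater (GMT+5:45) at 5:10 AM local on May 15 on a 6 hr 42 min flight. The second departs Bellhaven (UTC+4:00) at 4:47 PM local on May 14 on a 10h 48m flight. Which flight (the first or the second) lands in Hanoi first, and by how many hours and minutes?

the second, by 6 hours 32 minutes

Flight 1 in UTC: 5:10 AM − 5:45 = 11:25 PM on May 14.
+6 hours 42 minutes → arrive 6:07 AM UTC on May 15.
Flight 2 in UTC: 4:47 PM − 4:00 = 12:47 PM on May 14.
+10 hours and 48 minutes → arrive 11:35 PM UTC on May 14.
Flight 2 lands earlier by 6 hours 32 minutes.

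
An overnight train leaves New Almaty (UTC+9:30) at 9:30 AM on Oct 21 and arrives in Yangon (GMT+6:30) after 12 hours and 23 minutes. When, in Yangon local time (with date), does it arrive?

6:53 PM on Oct 21

Convert departure to UTC: 9:30 AM − 9:30 = 12:00 AM UTC on Oct 21.
Add 12 hours 23 minutes travel time → 12:23 PM UTC.
Yangon is UTC+6:30, so local arrival = 12:23 PM + 6:30 = 6:53 PM on Oct 21.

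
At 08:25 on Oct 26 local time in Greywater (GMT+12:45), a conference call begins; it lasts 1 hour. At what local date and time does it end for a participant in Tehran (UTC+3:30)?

Tehran is 9:15 behind Greywater.
After 1 hour it is 09:25 in Greywater.
Shift by the zone difference: 09:25 − 9:15 = 00:10 on Oct 26 in Tehran.

00:10 on Oct 26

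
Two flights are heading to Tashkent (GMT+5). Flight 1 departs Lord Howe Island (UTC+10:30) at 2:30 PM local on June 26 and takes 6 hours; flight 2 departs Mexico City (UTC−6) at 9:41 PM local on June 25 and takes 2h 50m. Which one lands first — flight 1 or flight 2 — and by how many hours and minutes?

Flight 1 in UTC: 2:30 PM − 10:30 = 4:00 AM on Jun 26.
+6 hours → arrive 10:00 AM UTC on Jun 26.
Flight 2 in UTC: 9:41 PM + 6:00 = 3:41 AM on Jun 26.
+2 hours and 50 minutes → arrive 6:31 AM UTC on Jun 26.
Flight 2 lands earlier by 3 hours 29 minutes.

the second, by 3 hours 29 minutes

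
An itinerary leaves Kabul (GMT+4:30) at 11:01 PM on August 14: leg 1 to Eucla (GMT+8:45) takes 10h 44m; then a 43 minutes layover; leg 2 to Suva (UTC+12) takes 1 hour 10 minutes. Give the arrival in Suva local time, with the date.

7:08 PM on August 15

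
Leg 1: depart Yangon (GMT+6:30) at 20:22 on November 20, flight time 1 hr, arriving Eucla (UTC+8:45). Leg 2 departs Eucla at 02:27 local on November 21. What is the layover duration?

2 hours 50 minutes

Convert departure to UTC: 20:22 − 6:30 = 13:52 UTC on Nov 20.
Add 1 hour flight time → 14:52 UTC.
Eucla is UTC+8:45, so local arrival = 14:52 + 8:45 = 23:37 on Nov 20.
Layover = 02:27 − 23:37 (+1 day) = 2 hours 50 minutes.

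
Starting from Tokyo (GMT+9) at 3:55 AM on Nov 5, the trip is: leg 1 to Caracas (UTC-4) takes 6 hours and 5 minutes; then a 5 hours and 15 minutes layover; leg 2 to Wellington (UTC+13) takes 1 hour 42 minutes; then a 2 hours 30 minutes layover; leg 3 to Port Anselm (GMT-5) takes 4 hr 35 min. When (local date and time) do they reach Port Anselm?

10:02 AM on November 5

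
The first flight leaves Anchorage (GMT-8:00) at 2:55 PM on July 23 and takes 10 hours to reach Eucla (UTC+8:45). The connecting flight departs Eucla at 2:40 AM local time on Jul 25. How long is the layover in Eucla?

9 hours

Convert departure to UTC: 2:55 PM + 8:00 = 10:55 PM UTC on Jul 23.
Add 10 hours flight time → 8:55 AM UTC (Jul 24).
Eucla is UTC+8:45, so local arrival = 8:55 AM + 8:45 = 5:40 PM on Jul 24.
Layover = 2:40 AM − 5:40 PM (+1 day) = 9 hours.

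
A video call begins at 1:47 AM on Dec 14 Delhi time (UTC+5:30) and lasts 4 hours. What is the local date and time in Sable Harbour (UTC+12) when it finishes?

Convert start to UTC: 1:47 AM − 5:30 = 8:17 PM UTC on Dec 13.
Add 4 hours duration → 12:17 AM UTC (Dec 14).
Sable Harbour is UTC+12:00, so local end time = 12:17 AM + 12:00 = 12:17 PM on Dec 14.

12:17 PM on December 14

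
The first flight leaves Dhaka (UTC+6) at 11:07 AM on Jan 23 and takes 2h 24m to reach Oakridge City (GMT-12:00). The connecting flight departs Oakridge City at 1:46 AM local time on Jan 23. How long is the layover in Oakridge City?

6 hours 15 minutes

Convert departure to UTC: 11:07 AM − 6:00 = 5:07 AM UTC on Jan 23.
Add 2 hours 24 minutes flight time → 7:31 AM UTC.
Oakridge City is UTC−12:00, so local arrival = 7:31 AM − 12:00 = 7:31 PM on Jan 22.
Layover = 1:46 AM − 7:31 PM (+1 day) = 6 hours 15 minutes.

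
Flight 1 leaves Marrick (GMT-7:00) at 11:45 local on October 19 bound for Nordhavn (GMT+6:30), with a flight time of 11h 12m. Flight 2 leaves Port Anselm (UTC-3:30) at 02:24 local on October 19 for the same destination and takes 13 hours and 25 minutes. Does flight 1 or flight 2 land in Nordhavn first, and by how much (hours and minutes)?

the second, by 10 hours 38 minutes

Flight 1 in UTC: 11:45 + 7:00 = 18:45 on Oct 19.
+11 hours 12 minutes → arrive 05:57 UTC on Oct 20.
Flight 2 in UTC: 02:24 + 3:30 = 05:54 on Oct 19.
+13 hours 25 minutes → arrive 19:19 UTC on Oct 19.
Flight 2 lands earlier by 10 hours 38 minutes.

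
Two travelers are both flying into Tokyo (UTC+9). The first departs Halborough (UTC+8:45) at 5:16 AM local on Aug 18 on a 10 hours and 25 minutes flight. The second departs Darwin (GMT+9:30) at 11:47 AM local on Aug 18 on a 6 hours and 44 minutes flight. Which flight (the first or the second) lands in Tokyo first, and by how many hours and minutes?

the first, by 2 hours 5 minutes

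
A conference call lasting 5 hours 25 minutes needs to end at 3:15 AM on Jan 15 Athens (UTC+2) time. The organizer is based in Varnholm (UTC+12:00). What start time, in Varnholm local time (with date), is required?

7:50 AM on Jan 15

Target end time in UTC: 3:15 AM − 2:00 = 1:15 AM on Jan 15.
Subtract 5 hours and 25 minutes → start 7:50 PM UTC on Jan 14.
Varnholm is UTC+12:00: 7:50 PM + 12:00 = 7:50 AM on Jan 15.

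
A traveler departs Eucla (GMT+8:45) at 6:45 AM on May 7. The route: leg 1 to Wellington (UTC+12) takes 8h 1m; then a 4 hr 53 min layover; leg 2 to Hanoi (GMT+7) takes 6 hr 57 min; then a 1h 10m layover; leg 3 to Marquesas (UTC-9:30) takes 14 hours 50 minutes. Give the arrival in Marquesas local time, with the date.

Convert departure to UTC: 6:45 AM − 8:45 = 10:00 PM UTC on May 6.
Add 8 hours and 1 minute leg 1 → 6:01 AM UTC (May 7).
Add 4 hours and 53 minutes layover in Wellington → 10:54 AM UTC.
Add 6 hours and 57 minutes leg 2 → 5:51 PM UTC.
Add 1 hour and 10 minutes layover in Hanoi → 7:01 PM UTC.
Add 14 hours 50 minutes leg 3 → 9:51 AM UTC (May 8).
Marquesas is UTC−9:30, so local arrival = 9:51 AM − 9:30 = 12:21 AM on May 8.

12:21 AM on May 8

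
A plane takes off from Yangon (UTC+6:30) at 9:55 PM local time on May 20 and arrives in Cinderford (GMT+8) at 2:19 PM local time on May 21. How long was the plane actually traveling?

Departure in UTC: 9:55 PM − 6:30 = 3:25 PM on May 20.
Arrival in UTC: 2:19 PM − 8:00 = 6:19 AM on May 21.
Elapsed = 6:19 AM − 3:25 PM (+1 day) = 14 hours 54 minutes.

14 hours 54 minutes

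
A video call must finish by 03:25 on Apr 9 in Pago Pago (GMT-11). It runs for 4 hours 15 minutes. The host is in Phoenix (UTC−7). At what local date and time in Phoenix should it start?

03:10 on Apr 9

Target end time in UTC: 03:25 + 11:00 = 14:25 on Apr 9.
Subtract 4 hours and 15 minutes → start 10:10 UTC on Apr 9.
Phoenix is UTC−7:00: 10:10 − 7:00 = 03:10 on Apr 9.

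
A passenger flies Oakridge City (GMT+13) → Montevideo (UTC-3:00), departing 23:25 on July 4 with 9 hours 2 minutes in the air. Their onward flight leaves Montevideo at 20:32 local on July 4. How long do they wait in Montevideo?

Convert departure to UTC: 23:25 − 13:00 = 10:25 UTC on Jul 4.
Add 9 hours 2 minutes flight time → 19:27 UTC.
Montevideo is UTC−3:00, so local arrival = 19:27 − 3:00 = 16:27 on Jul 4.
Layover = 20:32 − 16:27 = 4 hours 5 minutes.

4 hours 5 minutes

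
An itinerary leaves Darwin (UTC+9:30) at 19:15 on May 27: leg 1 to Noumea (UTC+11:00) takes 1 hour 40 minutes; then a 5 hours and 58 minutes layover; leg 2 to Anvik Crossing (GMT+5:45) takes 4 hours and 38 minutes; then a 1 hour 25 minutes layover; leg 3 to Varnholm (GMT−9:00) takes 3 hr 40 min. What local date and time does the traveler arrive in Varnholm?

18:06 on May 27

Convert departure to UTC: 19:15 − 9:30 = 09:45 UTC on May 27.
Add 1 hour 40 minutes leg 1 → 11:25 UTC.
Add 5 hours 58 minutes layover in Noumea → 17:23 UTC.
Add 4 hours 38 minutes leg 2 → 22:01 UTC.
Add 1 hour 25 minutes layover in Anvik Crossing → 23:26 UTC.
Add 3 hours and 40 minutes leg 3 → 03:06 UTC (May 28).
Varnholm is UTC−9:00, so local arrival = 03:06 − 9:00 = 18:06 on May 27.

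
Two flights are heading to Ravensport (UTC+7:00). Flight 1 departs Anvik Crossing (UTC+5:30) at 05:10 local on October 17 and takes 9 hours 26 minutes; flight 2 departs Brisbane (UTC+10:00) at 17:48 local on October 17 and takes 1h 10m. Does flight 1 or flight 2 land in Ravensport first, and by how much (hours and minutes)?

the second, by 8 minutes

Flight 1 in UTC: 05:10 − 5:30 = 23:40 on Oct 16.
+9 hours 26 minutes → arrive 09:06 UTC on Oct 17.
Flight 2 in UTC: 17:48 − 10:00 = 07:48 on Oct 17.
+1 hour and 10 minutes → arrive 08:58 UTC on Oct 17.
Flight 2 lands earlier by 8 minutes.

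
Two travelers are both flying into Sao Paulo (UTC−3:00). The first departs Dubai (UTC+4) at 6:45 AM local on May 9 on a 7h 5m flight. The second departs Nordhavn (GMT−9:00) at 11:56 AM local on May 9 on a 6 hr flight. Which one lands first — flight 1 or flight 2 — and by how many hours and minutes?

the first, by 17 hours 6 minutes

Flight 1 in UTC: 6:45 AM − 4:00 = 2:45 AM on May 9.
+7 hours 5 minutes → arrive 9:50 AM UTC on May 9.
Flight 2 in UTC: 11:56 AM + 9:00 = 8:56 PM on May 9.
+6 hours → arrive 2:56 AM UTC on May 10.
Flight 1 lands earlier by 17 hours 6 minutes.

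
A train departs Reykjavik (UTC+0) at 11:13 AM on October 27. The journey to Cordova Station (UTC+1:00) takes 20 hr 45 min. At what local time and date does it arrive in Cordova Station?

Cordova Station is 1:00 ahead of Reykjavik.
After 20 hours and 45 minutes it is 7:58 AM (Oct 28) in Reykjavik.
Shift by the zone difference: 7:58 AM + 1:00 = 8:58 AM on Oct 28 in Cordova Station.

8:58 AM on October 28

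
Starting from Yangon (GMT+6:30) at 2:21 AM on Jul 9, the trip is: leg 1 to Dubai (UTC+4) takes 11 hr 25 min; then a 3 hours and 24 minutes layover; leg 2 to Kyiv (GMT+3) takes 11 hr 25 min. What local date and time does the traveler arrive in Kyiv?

1:05 AM on July 10

Convert departure to UTC: 2:21 AM − 6:30 = 7:51 PM UTC on Jul 8.
Add 11 hours 25 minutes leg 1 → 7:16 AM UTC (Jul 9).
Add 3 hours 24 minutes layover in Dubai → 10:40 AM UTC.
Add 11 hours 25 minutes leg 2 → 10:05 PM UTC.
Kyiv is UTC+3:00, so local arrival = 10:05 PM + 3:00 = 1:05 AM on Jul 10.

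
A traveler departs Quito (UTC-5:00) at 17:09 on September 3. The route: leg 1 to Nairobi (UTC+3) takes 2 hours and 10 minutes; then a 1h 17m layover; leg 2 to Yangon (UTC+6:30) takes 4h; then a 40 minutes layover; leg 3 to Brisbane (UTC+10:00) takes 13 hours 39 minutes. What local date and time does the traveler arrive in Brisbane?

Convert departure to UTC: 17:09 + 5:00 = 22:09 UTC on Sep 3.
Add 2 hours 10 minutes leg 1 → 00:19 UTC (Sep 4).
Add 1 hour and 17 minutes layover in Nairobi → 01:36 UTC.
Add 4 hours leg 2 → 05:36 UTC.
Add 40 minutes layover in Yangon → 06:16 UTC.
Add 13 hours 39 minutes leg 3 → 19:55 UTC.
Brisbane is UTC+10:00, so local arrival = 19:55 + 10:00 = 05:55 on Sep 5.

05:55 on September 5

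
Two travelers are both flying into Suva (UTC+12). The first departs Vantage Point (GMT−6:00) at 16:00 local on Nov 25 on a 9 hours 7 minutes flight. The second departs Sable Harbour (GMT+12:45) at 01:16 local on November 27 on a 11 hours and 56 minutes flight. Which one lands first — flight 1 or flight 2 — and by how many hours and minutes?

the first, by 17 hours 20 minutes

Flight 1 in UTC: 16:00 + 6:00 = 22:00 on Nov 25.
+9 hours 7 minutes → arrive 07:07 UTC on Nov 26.
Flight 2 in UTC: 01:16 − 12:45 = 12:31 on Nov 26.
+11 hours 56 minutes → arrive 00:27 UTC on Nov 27.
Flight 1 lands earlier by 17 hours 20 minutes.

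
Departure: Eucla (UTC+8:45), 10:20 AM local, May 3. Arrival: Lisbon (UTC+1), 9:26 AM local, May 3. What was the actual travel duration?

6 hours 51 minutes

Departure in UTC: 10:20 AM − 8:45 = 1:35 AM on May 3.
Arrival in UTC: 9:26 AM − 1:00 = 8:26 AM on May 3.
Elapsed = 8:26 AM − 1:35 AM = 6 hours 51 minutes.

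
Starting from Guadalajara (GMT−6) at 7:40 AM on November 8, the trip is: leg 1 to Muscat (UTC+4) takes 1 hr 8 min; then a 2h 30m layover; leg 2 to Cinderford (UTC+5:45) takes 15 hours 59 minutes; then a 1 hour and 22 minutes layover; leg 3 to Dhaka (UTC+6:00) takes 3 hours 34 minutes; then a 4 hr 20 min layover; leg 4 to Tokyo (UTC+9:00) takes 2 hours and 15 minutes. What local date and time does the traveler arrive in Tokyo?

5:48 AM on November 10

Convert departure to UTC: 7:40 AM + 6:00 = 1:40 PM UTC on Nov 8.
Add 1 hour 8 minutes leg 1 → 2:48 PM UTC.
Add 2 hours and 30 minutes layover in Muscat → 5:18 PM UTC.
Add 15 hours and 59 minutes leg 2 → 9:17 AM UTC (Nov 9).
Add 1 hour and 22 minutes layover in Cinderford → 10:39 AM UTC.
Add 3 hours 34 minutes leg 3 → 2:13 PM UTC.
Add 4 hours 20 minutes layover in Dhaka → 6:33 PM UTC.
Add 2 hours and 15 minutes leg 4 → 8:48 PM UTC.
Tokyo is UTC+9:00, so local arrival = 8:48 PM + 9:00 = 5:48 AM on Nov 10.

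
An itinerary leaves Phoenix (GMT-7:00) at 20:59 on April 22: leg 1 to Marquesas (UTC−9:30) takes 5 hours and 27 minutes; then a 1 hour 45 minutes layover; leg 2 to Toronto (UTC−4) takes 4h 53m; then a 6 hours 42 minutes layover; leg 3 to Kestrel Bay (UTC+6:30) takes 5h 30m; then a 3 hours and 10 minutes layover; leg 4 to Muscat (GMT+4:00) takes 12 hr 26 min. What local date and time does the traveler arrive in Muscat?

Convert departure to UTC: 20:59 + 7:00 = 03:59 UTC on Apr 23.
Add 5 hours 27 minutes leg 1 → 09:26 UTC.
Add 1 hour 45 minutes layover in Marquesas → 11:11 UTC.
Add 4 hours 53 minutes leg 2 → 16:04 UTC.
Add 6 hours and 42 minutes layover in Toronto → 22:46 UTC.
Add 5 hours and 30 minutes leg 3 → 04:16 UTC (Apr 24).
Add 3 hours and 10 minutes layover in Kestrel Bay → 07:26 UTC.
Add 12 hours 26 minutes leg 4 → 19:52 UTC.
Muscat is UTC+4:00, so local arrival = 19:52 + 4:00 = 23:52 on Apr 24.

23:52 on Apr 24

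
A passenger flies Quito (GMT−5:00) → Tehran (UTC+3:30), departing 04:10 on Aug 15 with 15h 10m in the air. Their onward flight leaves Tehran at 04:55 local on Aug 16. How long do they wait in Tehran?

1 hour 5 minutes

Convert departure to UTC: 04:10 + 5:00 = 09:10 UTC on Aug 15.
Add 15 hours and 10 minutes flight time → 00:20 UTC (Aug 16).
Tehran is UTC+3:30, so local arrival = 00:20 + 3:30 = 03:50 on Aug 16.
Layover = 04:55 − 03:50 = 1 hour 5 minutes.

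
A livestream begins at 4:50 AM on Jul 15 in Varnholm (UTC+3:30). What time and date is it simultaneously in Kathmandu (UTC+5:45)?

In UTC: 4:50 AM − 3:30 = 1:20 AM on Jul 15.
Kathmandu is UTC+5:45: 1:20 AM + 5:45 = 7:05 AM on Jul 15.

7:05 AM on July 15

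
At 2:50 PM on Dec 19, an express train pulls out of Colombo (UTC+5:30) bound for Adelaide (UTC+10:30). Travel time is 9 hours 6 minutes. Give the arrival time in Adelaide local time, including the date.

4:56 AM on Dec 20

Adelaide is 5:00 ahead of Colombo.
After 9 hours and 6 minutes it is 11:56 PM in Colombo.
Shift by the zone difference: 11:56 PM + 5:00 = 4:56 AM on Dec 20 in Adelaide.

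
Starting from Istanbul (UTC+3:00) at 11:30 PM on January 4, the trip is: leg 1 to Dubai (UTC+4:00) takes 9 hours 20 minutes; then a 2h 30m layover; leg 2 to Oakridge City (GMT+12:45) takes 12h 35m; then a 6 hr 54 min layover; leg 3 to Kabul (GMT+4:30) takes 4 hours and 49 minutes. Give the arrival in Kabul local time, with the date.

1:08 PM on Jan 6

Convert departure to UTC: 11:30 PM − 3:00 = 8:30 PM UTC on Jan 4.
Add 9 hours 20 minutes leg 1 → 5:50 AM UTC (Jan 5).
Add 2 hours 30 minutes layover in Dubai → 8:20 AM UTC.
Add 12 hours and 35 minutes leg 2 → 8:55 PM UTC.
Add 6 hours 54 minutes layover in Oakridge City → 3:49 AM UTC (Jan 6).
Add 4 hours 49 minutes leg 3 → 8:38 AM UTC.
Kabul is UTC+4:30, so local arrival = 8:38 AM + 4:30 = 1:08 PM on Jan 6.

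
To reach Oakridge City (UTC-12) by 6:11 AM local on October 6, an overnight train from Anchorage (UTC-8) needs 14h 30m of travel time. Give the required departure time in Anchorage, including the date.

7:41 PM on October 5

Target arrival in UTC: 6:11 AM + 12:00 = 6:11 PM on Oct 6.
Subtract 14 hours and 30 minutes → departure 3:41 AM UTC on Oct 6.
Anchorage is UTC−8:00: 3:41 AM − 8:00 = 7:41 PM on Oct 5.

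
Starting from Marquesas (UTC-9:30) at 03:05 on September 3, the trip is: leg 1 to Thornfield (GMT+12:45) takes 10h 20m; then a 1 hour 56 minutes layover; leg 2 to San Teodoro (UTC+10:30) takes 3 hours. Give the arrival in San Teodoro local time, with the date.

Convert departure to UTC: 03:05 + 9:30 = 12:35 UTC on Sep 3.
Add 10 hours 20 minutes leg 1 → 22:55 UTC.
Add 1 hour and 56 minutes layover in Thornfield → 00:51 UTC (Sep 4).
Add 3 hours leg 2 → 03:51 UTC.
San Teodoro is UTC+10:30, so local arrival = 03:51 + 10:30 = 14:21 on Sep 4.

14:21 on Sep 4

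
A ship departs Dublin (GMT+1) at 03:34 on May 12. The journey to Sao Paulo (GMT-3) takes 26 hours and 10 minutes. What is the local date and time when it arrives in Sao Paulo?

01:44 on May 13

Convert departure to UTC: 03:34 − 1:00 = 02:34 UTC on May 12.
Add 26 hours 10 minutes travel time → 04:44 UTC (May 13).
Sao Paulo is UTC−3:00, so local arrival = 04:44 − 3:00 = 01:44 on May 13.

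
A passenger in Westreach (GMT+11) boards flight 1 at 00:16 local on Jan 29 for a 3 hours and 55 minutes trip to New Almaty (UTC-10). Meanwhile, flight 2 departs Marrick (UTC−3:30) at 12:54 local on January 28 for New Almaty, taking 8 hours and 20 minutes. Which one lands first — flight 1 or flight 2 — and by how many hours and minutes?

Flight 1 in UTC: 00:16 − 11:00 = 13:16 on Jan 28.
+3 hours and 55 minutes → arrive 17:11 UTC on Jan 28.
Flight 2 in UTC: 12:54 + 3:30 = 16:24 on Jan 28.
+8 hours and 20 minutes → arrive 00:44 UTC on Jan 29.
Flight 1 lands earlier by 7 hours 33 minutes.

the first, by 7 hours 33 minutes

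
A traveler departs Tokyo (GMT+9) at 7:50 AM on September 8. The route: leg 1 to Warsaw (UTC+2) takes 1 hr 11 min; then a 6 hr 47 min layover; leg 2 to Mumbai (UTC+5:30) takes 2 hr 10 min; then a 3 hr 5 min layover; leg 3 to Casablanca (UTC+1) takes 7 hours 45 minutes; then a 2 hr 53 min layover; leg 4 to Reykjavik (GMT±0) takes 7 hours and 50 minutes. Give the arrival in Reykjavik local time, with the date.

Convert departure to UTC: 7:50 AM − 9:00 = 10:50 PM UTC on Sep 7.
Add 1 hour and 11 minutes leg 1 → 12:01 AM UTC (Sep 8).
Add 6 hours 47 minutes layover in Warsaw → 6:48 AM UTC.
Add 2 hours 10 minutes leg 2 → 8:58 AM UTC.
Add 3 hours and 5 minutes layover in Mumbai → 12:03 PM UTC.
Add 7 hours 45 minutes leg 3 → 7:48 PM UTC.
Add 2 hours and 53 minutes layover in Casablanca → 10:41 PM UTC.
Add 7 hours and 50 minutes leg 4 → 6:31 AM UTC (Sep 9).
Reykjavik is UTC+0, so local arrival is the same: 6:31 AM on Sep 9.

6:31 AM on September 9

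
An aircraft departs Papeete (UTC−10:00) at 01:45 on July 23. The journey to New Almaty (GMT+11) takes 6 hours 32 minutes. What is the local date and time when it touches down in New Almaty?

Convert departure to UTC: 01:45 + 10:00 = 11:45 UTC on Jul 23.
Add 6 hours 32 minutes travel time → 18:17 UTC.
New Almaty is UTC+11:00, so local arrival = 18:17 + 11:00 = 05:17 on Jul 24.

05:17 on July 24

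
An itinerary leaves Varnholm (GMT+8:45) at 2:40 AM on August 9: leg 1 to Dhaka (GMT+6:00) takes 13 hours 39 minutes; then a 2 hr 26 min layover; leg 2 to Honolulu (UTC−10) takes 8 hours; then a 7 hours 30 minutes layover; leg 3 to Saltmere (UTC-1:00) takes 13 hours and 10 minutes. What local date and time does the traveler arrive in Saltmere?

1:40 PM on Aug 10

Convert departure to UTC: 2:40 AM − 8:45 = 5:55 PM UTC on Aug 8.
Add 13 hours 39 minutes leg 1 → 7:34 AM UTC (Aug 9).
Add 2 hours and 26 minutes layover in Dhaka → 10:00 AM UTC.
Add 8 hours leg 2 → 6:00 PM UTC.
Add 7 hours 30 minutes layover in Honolulu → 1:30 AM UTC (Aug 10).
Add 13 hours and 10 minutes leg 3 → 2:40 PM UTC.
Saltmere is UTC−1:00, so local arrival = 2:40 PM − 1:00 = 1:40 PM on Aug 10.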